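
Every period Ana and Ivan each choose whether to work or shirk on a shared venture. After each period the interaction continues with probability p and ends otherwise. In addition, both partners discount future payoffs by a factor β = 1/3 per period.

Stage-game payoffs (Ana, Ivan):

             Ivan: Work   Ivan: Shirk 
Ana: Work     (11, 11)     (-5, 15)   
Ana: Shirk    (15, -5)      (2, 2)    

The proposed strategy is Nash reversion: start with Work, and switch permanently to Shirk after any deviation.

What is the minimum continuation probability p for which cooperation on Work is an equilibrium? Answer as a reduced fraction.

12/13

With continuation probability p and discount β, the effective per-period discount factor is βp.
Grim-trigger IC: βp ≥ (15−11)/(15−2) = 4/13.
So p ≥ (4/13)/(1/3) = 12/13.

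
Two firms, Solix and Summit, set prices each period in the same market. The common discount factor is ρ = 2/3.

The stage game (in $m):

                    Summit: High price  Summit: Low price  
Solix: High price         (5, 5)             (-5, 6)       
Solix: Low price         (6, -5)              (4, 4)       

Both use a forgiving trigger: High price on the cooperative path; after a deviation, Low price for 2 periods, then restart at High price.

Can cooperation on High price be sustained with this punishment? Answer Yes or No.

Comparing payoff streams over the 3 periods until play realigns: cooperate → 5(1+ρ+…+ρ^2); deviate → 6 + 4(ρ+…+ρ^2).
Cooperation is sustained iff (5−4)(ρ+…+ρ^2) ≥ 6−5.
ρ+…+ρ^2 = 2/3·(1−(2/3)^2)/(1−2/3) = 1.1111, and (6−5)/(5−4) = 1.0000.
1.1111 ≥ 1.0000, so cooperation is sustainable.

Yes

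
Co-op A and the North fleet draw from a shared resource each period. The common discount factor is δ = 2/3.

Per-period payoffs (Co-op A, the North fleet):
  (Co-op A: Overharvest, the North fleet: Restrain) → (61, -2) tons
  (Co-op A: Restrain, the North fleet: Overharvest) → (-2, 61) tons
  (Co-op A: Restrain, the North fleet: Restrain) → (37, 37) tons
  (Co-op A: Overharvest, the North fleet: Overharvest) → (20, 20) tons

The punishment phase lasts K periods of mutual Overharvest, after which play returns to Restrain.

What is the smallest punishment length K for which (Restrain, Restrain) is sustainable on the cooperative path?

IC: δ(1−δ^K)/(1−δ) ≥ (61−37)/(37−20) = 24/17.
With δ = 2/3: need 1 − δ^K ≥ 24/17·(1−2/3)/(2/3), i.e. δ^K ≤ 0.2941.
Since (2/3)^3 = 0.2963 and (2/3)^4 = 0.1975, the smallest such K is 4.

4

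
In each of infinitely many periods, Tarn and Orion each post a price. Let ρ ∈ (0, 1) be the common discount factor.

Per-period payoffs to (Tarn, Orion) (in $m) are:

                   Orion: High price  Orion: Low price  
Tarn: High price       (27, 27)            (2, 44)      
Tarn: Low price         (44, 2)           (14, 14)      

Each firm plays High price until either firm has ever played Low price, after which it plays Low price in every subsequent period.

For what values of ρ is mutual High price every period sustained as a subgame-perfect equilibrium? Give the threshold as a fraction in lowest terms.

17/30

Under grim trigger the critical discount factor is (T−C)/(T−P) with T = 44, C = 27, P = 14.
ρ* = (44−27)/(44−14) = 17/30.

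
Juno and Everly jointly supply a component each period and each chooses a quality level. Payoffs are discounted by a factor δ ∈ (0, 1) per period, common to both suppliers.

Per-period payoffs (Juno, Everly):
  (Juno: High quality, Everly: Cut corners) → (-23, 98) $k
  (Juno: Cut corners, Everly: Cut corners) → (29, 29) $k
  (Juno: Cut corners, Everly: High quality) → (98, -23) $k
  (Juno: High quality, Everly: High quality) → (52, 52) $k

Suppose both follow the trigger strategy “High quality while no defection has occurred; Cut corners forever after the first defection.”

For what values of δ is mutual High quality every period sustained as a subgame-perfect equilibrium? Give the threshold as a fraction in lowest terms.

2/3

One-period gain from deviating is 98 − 52 = 46. The loss is 52 − 29 = 23 in every subsequent period, with present value 23·δ/(1−δ).
Deviation is unprofitable when 23·δ/(1−δ) ≥ 46, i.e. δ/(1−δ) ≥ 2.
Equivalently δ ≥ 46/(46+23) = 2/3.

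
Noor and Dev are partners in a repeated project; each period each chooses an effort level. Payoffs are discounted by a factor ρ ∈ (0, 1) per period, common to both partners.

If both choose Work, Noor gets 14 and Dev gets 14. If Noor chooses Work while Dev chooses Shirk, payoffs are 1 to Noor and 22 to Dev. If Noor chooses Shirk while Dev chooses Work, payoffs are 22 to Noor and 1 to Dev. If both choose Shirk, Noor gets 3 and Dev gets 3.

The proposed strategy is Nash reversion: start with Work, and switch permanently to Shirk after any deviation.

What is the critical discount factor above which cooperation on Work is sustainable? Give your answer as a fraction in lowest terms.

8/19

14/(1−ρ) ≥ 22 + 3ρ/(1−ρ)
14 ≥ 22 − 19ρ
ρ ≥ 8/19.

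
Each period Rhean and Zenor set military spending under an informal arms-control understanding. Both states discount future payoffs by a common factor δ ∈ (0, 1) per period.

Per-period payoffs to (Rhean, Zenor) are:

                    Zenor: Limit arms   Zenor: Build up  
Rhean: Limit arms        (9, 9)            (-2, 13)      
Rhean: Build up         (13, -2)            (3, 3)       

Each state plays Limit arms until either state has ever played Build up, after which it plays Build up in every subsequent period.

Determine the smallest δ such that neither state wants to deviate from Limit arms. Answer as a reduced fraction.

2/5

9/(1−δ) ≥ 13 + 3δ/(1−δ)
9 ≥ 13 − 10δ
δ ≥ 4/10 = 2/5.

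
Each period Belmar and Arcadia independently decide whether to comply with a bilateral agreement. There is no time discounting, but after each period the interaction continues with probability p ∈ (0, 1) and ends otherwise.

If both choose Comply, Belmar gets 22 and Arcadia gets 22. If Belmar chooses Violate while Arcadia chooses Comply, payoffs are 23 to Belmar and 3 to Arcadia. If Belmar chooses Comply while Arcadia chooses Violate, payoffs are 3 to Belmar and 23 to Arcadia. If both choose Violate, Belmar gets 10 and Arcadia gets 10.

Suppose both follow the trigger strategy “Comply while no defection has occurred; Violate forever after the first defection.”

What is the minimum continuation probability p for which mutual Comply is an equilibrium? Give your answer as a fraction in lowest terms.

1/13

With no time discounting, the continuation probability p plays the role of the discount factor.
Grim-trigger IC: 22/(1−p) ≥ 23 + 10p/(1−p) ⇒ p ≥ (23−22)/(23−10) = 1/13.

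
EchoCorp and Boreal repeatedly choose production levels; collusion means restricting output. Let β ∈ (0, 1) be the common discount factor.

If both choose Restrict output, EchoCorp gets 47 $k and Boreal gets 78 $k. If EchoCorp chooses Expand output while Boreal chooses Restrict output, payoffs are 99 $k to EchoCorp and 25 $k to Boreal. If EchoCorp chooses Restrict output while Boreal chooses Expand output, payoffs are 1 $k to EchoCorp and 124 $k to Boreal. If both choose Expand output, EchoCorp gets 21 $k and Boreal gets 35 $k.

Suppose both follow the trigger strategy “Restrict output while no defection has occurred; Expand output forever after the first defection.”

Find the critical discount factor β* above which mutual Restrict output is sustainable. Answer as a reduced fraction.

EchoCorp's threshold: (99−47)/(99−21) = 2/3.
Boreal's threshold: (124−78)/(124−35) = 46/89.
2/3 > 46/89, so EchoCorp binds and β* = 2/3.

2/3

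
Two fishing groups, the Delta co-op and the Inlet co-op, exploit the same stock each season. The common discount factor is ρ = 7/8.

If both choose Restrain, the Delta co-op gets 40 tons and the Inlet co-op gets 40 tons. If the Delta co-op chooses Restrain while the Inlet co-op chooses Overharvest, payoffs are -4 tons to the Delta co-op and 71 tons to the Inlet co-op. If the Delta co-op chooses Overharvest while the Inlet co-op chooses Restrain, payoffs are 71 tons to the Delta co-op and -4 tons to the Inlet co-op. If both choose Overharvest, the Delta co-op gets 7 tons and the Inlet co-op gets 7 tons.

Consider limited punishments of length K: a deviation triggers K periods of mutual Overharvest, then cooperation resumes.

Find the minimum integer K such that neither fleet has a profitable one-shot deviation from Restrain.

2

IC: ρ(1−ρ^K)/(1−ρ) ≥ (71−40)/(40−7) = 31/33.
With ρ = 7/8: need 1 − ρ^K ≥ 31/33·(1−7/8)/(7/8), i.e. ρ^K ≤ 0.8658.
Since (7/8)^1 = 0.8750 and (7/8)^2 = 0.7656, the smallest such K is 2.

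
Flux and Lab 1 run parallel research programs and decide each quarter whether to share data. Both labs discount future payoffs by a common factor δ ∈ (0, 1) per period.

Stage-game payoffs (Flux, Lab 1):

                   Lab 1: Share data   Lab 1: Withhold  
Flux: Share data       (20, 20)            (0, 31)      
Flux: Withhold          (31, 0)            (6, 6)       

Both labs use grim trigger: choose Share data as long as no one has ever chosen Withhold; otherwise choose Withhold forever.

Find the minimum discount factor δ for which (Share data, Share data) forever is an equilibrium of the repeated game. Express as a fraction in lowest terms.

11/25

Cooperation forever yields 20 each period: 20/(1−δ).
Deviating yields 31 once, then 6 forever: 31 + 6δ/(1−δ).
No profitable deviation requires 20/(1−δ) ≥ 31 + 6δ/(1−δ).
Multiplying by (1−δ): 20 ≥ 31(1−δ) + 6δ = 31 − 25δ.
So 25δ ≥ 11, i.e. δ ≥ 11/25.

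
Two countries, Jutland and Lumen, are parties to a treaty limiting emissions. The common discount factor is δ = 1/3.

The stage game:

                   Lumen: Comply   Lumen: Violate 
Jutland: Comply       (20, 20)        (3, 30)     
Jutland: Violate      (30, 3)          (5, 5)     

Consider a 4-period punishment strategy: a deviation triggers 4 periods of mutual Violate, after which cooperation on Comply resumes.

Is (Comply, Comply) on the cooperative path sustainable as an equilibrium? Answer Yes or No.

No

IC: δ+…+δ^4 ≥ (30−20)/(20−5) = 2/3.
At δ = 1/3: partial sum = 0.4938 < 0.6667. Cooperation not sustainable.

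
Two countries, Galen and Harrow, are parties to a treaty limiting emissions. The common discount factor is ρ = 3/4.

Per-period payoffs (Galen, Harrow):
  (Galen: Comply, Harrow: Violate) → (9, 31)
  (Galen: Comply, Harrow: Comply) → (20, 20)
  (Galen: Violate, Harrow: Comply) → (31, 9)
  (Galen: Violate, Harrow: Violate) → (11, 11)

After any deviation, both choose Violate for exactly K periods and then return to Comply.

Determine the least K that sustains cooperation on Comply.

IC: ρ(1−ρ^K)/(1−ρ) ≥ (31−20)/(20−11) = 11/9.
With ρ = 3/4: need 1 − ρ^K ≥ 11/9·(1−3/4)/(3/4), i.e. ρ^K ≤ 0.5926.
Since (3/4)^1 = 0.7500 and (3/4)^2 = 0.5625, the smallest such K is 2.

2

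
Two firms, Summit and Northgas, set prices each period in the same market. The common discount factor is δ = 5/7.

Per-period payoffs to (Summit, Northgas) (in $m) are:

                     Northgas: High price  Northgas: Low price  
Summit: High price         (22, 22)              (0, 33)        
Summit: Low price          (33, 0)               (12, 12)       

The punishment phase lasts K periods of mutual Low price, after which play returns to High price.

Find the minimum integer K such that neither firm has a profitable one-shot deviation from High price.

2

IC: δ(1−δ^K)/(1−δ) ≥ (33−22)/(22−12) = 11/10.
With δ = 5/7: need 1 − δ^K ≥ 11/10·(1−5/7)/(5/7), i.e. δ^K ≤ 0.5600.
Since (5/7)^1 = 0.7143 and (5/7)^2 = 0.5102, the smallest such K is 2.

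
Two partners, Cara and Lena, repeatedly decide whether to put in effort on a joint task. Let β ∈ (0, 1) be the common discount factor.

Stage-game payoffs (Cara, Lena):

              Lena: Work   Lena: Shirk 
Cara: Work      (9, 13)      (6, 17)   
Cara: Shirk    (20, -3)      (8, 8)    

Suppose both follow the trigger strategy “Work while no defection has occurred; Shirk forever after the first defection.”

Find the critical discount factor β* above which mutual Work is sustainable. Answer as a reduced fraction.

For Cara: deviation gain 20−9 = 11, per-period punishment loss 9−8 = 1. IC gives β ≥ 11/12.
For Lena: gain 4, loss 5 per period, so β ≥ 4/9.
The tighter constraint is Cara's, so cooperation needs β ≥ 11/12.

11/12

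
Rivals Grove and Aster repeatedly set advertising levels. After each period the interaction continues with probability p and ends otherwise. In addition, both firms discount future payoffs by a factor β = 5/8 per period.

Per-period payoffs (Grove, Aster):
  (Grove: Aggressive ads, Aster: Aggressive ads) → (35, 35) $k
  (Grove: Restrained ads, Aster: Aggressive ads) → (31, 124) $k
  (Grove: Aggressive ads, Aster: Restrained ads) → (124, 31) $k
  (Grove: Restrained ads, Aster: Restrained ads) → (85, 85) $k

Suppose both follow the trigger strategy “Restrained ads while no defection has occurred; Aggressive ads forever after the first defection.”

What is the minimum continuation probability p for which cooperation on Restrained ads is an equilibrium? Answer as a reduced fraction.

312/445

Expected continuation weight on next period's payoff is β·p = 5/8·p, which plays the role of the discount factor.
Cooperation requires 5/8·p ≥ (124−85)/(124−35) = 39/89, hence p ≥ 312/445.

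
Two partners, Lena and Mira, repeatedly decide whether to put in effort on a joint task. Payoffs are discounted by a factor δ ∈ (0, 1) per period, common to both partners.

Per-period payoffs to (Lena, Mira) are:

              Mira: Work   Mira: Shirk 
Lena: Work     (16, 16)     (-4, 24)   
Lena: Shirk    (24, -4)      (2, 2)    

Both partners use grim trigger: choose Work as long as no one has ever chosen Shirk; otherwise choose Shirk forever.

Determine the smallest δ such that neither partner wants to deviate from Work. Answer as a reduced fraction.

Under grim trigger the critical discount factor is (T−C)/(T−P) with T = 24, C = 16, P = 2.
δ* = (24−16)/(24−2) = 8/22 = 4/11.

4/11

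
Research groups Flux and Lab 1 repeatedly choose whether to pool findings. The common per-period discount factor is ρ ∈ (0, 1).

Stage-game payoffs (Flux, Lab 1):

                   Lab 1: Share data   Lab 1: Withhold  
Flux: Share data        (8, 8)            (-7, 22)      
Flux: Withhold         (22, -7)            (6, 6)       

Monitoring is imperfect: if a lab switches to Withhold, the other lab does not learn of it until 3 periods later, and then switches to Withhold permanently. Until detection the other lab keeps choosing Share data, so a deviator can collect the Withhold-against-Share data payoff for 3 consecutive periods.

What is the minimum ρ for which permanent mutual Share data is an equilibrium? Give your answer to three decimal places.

0.956

The best deviation is to choose Withhold for all 3 undetected periods, earning 22 each, then 6 forever once detected.
Deviation value: 22(1−ρ^3)/(1−ρ) + 6ρ^3/(1−ρ); cooperation value: 8/(1−ρ).
IC: 8 ≥ 22(1−ρ^3) + 6ρ^3 = 22 − 16ρ^3.
So ρ^3 ≥ 14/16 = 7/8, giving ρ ≥ (7/8)^(1/3) ≈ 0.956.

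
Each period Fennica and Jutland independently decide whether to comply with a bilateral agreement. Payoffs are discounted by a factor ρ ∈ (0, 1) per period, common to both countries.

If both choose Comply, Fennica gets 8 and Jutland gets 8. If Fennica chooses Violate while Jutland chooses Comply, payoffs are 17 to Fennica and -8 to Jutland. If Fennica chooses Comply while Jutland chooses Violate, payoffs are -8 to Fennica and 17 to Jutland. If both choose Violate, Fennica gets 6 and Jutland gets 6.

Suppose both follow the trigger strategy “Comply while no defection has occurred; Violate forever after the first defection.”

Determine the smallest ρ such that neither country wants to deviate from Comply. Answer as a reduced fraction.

9/11

One-period gain from deviating is 17 − 8 = 9. The loss is 8 − 6 = 2 in every subsequent period, with present value 2·ρ/(1−ρ).
Deviation is unprofitable when 2·ρ/(1−ρ) ≥ 9, i.e. ρ/(1−ρ) ≥ 9/2.
Equivalently ρ ≥ 9/(9+2) = 9/11.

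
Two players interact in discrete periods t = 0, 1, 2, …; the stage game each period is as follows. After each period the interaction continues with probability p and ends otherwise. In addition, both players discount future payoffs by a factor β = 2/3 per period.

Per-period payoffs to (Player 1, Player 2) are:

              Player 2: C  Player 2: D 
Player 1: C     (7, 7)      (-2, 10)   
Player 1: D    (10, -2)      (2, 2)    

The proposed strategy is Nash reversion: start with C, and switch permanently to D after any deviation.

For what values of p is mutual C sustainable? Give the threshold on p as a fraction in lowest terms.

Expected continuation weight on next period's payoff is β·p = 2/3·p, which plays the role of the discount factor.
Cooperation requires 2/3·p ≥ (10−7)/(10−2) = 3/8, hence p ≥ 9/16.

9/16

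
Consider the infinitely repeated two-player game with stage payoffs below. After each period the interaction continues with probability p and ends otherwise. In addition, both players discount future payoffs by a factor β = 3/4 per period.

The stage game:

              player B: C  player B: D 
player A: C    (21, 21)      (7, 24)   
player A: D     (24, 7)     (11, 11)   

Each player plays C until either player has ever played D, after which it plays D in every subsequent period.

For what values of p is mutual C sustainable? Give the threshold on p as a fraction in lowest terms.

4/13

With continuation probability p and discount β, the effective per-period discount factor is βp.
Grim-trigger IC: βp ≥ (24−21)/(24−11) = 3/13.
So p ≥ (3/13)/(3/4) = 4/13.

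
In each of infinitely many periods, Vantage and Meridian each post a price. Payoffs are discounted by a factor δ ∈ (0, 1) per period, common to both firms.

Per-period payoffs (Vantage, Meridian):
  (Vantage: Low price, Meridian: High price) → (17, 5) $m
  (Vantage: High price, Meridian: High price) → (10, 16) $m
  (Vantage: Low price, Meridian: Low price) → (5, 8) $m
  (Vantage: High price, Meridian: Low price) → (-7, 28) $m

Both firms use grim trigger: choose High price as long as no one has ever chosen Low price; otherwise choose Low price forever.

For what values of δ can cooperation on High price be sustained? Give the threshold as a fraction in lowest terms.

For Vantage: deviation gain 17−10 = 7, per-period punishment loss 10−5 = 5. IC gives δ ≥ 7/12.
For Meridian: gain 12, loss 8 per period, so δ ≥ 12/20 = 3/5.
The tighter constraint is Meridian's, so cooperation needs δ ≥ 3/5.

3/5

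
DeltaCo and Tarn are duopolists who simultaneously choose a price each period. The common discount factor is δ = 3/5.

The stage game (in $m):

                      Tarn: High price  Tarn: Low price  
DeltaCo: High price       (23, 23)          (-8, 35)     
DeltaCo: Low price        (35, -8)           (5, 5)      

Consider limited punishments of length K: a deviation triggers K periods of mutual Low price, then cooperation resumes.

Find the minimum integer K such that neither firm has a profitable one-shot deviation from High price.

No profitable deviation requires (23−5)(δ+…+δ^K) ≥ 35−23, i.e. δ+…+δ^K ≥ 2/3 ≈ 0.6667.
With δ = 3/5, the partial sums are K=1: 0.6000, K=2: 0.9600.
K = 2 is the first length at which the sum reaches 0.6667.

2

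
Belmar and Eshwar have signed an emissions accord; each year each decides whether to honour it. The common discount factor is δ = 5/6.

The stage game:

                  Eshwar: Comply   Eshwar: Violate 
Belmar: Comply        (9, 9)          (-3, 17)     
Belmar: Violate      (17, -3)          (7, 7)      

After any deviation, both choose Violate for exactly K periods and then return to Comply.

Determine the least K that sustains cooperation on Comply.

IC: δ(1−δ^K)/(1−δ) ≥ (17−9)/(9−7) = 4.
With δ = 5/6: need 1 − δ^K ≥ 4·(1−5/6)/(5/6), i.e. δ^K ≤ 0.2000.
Since (5/6)^8 = 0.2326 and (5/6)^9 = 0.1938, the smallest such K is 9.

9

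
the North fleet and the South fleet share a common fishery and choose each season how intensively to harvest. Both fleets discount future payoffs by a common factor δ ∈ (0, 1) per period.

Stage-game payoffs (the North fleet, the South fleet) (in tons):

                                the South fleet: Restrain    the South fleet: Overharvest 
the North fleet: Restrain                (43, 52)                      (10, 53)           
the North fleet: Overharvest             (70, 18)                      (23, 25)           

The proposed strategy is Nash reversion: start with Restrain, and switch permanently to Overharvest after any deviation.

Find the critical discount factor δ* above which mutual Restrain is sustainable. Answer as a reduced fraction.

For the North fleet: deviation gain 70−43 = 27, per-period punishment loss 43−23 = 20. IC gives δ ≥ 27/47.
For the South fleet: gain 1, loss 27 per period, so δ ≥ 1/28.
The tighter constraint is the North fleet's, so cooperation needs δ ≥ 27/47.

27/47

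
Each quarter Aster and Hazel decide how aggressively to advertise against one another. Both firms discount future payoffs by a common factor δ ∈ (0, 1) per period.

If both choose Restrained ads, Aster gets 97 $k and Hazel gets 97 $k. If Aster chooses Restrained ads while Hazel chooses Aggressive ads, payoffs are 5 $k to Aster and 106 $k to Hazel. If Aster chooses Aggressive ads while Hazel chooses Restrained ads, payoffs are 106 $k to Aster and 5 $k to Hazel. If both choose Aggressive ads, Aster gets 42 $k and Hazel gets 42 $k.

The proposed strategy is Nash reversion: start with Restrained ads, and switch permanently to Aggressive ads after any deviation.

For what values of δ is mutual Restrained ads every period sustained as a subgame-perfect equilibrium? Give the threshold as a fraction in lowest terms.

9/64

97/(1−δ) ≥ 106 + 42δ/(1−δ)
97 ≥ 106 − 64δ
δ ≥ 9/64.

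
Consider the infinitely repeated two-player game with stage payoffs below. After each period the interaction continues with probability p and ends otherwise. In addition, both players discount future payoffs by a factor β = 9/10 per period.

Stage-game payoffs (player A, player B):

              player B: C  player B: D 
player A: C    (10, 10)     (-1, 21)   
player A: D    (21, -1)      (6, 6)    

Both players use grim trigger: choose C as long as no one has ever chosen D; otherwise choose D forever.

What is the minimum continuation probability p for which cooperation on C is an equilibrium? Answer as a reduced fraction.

22/27

Expected continuation weight on next period's payoff is β·p = 9/10·p, which plays the role of the discount factor.
Cooperation requires 9/10·p ≥ (21−10)/(21−6) = 11/15, hence p ≥ 22/27.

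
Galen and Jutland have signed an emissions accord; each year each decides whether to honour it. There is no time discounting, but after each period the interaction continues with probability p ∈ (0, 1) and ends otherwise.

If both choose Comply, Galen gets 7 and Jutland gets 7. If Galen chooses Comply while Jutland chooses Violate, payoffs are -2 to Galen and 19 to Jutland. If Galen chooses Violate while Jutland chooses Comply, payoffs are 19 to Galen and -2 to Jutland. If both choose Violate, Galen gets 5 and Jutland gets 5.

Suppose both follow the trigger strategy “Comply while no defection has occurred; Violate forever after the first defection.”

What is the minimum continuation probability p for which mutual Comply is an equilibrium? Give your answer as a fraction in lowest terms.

With no time discounting, the continuation probability p plays the role of the discount factor.
Grim-trigger IC: 7/(1−p) ≥ 19 + 5p/(1−p) ⇒ p ≥ (19−7)/(19−5) = 6/7.

6/7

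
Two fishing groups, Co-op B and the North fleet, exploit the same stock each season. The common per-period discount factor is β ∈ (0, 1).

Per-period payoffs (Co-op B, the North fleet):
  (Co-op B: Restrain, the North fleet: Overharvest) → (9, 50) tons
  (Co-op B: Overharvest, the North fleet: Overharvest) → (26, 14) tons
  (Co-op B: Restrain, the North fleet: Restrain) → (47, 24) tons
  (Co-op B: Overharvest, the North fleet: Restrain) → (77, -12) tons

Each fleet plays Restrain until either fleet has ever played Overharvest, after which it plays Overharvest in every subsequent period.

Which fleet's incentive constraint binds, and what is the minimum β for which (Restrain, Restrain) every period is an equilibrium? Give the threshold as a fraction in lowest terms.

the North fleet; β ≥ 13/18

Co-op B: cooperation gives 47 each period; deviation gives 77 once then 26 forever.
  47/(1−β) ≥ 77 + 26β/(1−β) ⇒ β ≥ 30/51 = 10/17.
the North fleet: cooperation gives 24 each period; deviation gives 50 once then 14 forever.
  β ≥ 26/36 = 13/18.
Both must hold, so the binding constraint is the North fleet's: β ≥ 13/18.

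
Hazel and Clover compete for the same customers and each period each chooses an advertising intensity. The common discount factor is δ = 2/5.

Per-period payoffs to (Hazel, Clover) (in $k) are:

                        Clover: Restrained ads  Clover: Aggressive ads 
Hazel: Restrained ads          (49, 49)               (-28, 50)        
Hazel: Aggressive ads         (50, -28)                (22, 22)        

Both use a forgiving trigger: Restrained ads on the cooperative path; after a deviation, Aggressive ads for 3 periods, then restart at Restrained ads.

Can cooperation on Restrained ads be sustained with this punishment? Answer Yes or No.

Yes

A one-shot deviation gives 50 now, then 22 for 3 periods, then back to 49.
Gain from deviating: (50−49) today; loss: (49−22) in each of the next 3 periods.
No-deviation condition: (49−22)(δ+…+δ^3) ≥ 50−49, i.e. δ+…+δ^3 ≥ 1/27.
At δ = 2/5: δ+…+δ^3 = 0.6240 ≥ 0.0370.
So cooperation is sustainable.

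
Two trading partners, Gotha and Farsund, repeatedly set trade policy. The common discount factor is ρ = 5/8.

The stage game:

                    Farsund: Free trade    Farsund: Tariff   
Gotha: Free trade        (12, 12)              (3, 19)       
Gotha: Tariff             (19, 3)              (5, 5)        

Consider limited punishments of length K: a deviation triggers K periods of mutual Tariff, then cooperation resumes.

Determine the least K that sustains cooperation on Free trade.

2

Need Σ_{k=1}^{K} ρ^k ≥ (19−12)/(12−5) = 1.0000 at ρ = 5/8.
At K = 1 the sum is 0.6250 < 1.0000; at K = 2 it is 1.0156 ≥ 1.0000.
So the minimum punishment length is K = 2.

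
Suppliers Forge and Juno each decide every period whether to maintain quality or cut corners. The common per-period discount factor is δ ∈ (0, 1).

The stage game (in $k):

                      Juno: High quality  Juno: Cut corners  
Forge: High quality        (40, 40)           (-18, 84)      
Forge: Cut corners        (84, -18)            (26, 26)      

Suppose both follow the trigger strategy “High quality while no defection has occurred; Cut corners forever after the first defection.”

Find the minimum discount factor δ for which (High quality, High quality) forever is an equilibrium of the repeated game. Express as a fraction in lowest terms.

40/(1−δ) ≥ 84 + 26δ/(1−δ)
40 ≥ 84 − 58δ
δ ≥ 44/58 = 22/29.

22/29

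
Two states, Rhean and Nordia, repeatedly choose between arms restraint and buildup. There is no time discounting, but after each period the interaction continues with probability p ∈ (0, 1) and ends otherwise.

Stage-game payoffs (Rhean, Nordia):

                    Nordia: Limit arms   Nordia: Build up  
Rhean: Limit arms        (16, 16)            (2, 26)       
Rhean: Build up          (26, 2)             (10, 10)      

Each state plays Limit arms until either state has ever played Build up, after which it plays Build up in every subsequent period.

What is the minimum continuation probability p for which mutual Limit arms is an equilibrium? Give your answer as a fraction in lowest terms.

5/8

Expected cooperation value is 16 + p·16 + p²·16 + … = 16/(1−p); deviation gives 26 + p·10/(1−p).
16 ≥ 26(1−p) + 10p ⇒ 16p ≥ 10 ⇒ p ≥ 10/16 = 5/8.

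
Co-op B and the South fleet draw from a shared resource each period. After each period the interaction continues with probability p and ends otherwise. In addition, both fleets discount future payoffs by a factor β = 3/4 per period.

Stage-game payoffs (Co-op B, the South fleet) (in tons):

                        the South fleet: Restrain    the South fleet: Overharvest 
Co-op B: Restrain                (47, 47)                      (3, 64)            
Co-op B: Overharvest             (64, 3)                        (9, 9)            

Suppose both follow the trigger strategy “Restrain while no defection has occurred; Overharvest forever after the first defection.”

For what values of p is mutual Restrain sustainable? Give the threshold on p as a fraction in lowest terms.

With continuation probability p and discount β, the effective per-period discount factor is βp.
Grim-trigger IC: βp ≥ (64−47)/(64−9) = 17/55.
So p ≥ (17/55)/(3/4) = 68/165.

68/165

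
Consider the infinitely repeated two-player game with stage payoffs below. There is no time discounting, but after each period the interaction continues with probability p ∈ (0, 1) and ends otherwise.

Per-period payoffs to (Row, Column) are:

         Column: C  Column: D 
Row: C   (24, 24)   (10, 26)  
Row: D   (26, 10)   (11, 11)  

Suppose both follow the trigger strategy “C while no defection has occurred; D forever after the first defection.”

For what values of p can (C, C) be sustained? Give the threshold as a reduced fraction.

2/15

With no time discounting, the continuation probability p plays the role of the discount factor.
Grim-trigger IC: 24/(1−p) ≥ 26 + 11p/(1−p) ⇒ p ≥ (26−24)/(26−11) = 2/15.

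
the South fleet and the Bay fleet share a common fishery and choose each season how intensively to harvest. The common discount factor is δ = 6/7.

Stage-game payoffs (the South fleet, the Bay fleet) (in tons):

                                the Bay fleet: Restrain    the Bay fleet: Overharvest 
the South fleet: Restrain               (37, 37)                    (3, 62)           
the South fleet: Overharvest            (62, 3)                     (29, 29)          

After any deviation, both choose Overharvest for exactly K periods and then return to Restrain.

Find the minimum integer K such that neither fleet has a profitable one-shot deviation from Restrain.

5

Need Σ_{k=1}^{K} δ^k ≥ (62−37)/(37−29) = 3.1250 at δ = 6/7.
At K = 4 the sum is 2.7613 < 3.1250; at K = 5 it is 3.2240 ≥ 3.1250.
So the minimum punishment length is K = 5.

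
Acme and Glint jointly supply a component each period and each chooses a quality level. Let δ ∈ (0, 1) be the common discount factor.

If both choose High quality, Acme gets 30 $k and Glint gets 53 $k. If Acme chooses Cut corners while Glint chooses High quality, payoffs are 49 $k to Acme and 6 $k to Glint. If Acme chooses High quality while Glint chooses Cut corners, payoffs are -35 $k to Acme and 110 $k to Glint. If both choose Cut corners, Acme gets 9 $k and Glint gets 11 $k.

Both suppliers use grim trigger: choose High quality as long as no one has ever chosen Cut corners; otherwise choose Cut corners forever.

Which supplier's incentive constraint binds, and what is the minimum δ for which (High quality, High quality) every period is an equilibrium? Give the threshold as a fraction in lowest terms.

Acme: cooperation gives 30 each period; deviation gives 49 once then 9 forever.
  30/(1−δ) ≥ 49 + 9δ/(1−δ) ⇒ δ ≥ 19/40.
Glint: cooperation gives 53 each period; deviation gives 110 once then 11 forever.
  δ ≥ 57/99 = 19/33.
Both must hold, so the binding constraint is Glint's: δ ≥ 19/33.

Glint; δ ≥ 19/33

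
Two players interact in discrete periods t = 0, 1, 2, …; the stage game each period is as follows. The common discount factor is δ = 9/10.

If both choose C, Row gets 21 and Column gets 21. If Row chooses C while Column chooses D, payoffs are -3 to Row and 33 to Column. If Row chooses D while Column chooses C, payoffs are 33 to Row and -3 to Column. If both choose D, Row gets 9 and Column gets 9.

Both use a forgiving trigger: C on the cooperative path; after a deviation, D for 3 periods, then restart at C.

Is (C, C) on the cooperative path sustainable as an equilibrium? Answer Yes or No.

Yes

Comparing payoff streams over the 4 periods until play realigns: cooperate → 21(1+δ+…+δ^3); deviate → 33 + 9(δ+…+δ^3).
Cooperation is sustained iff (21−9)(δ+…+δ^3) ≥ 33−21.
δ+…+δ^3 = 9/10·(1−(9/10)^3)/(1−9/10) = 2.4390, and (33−21)/(21−9) = 1.0000.
2.4390 ≥ 1.0000, so cooperation is sustainable.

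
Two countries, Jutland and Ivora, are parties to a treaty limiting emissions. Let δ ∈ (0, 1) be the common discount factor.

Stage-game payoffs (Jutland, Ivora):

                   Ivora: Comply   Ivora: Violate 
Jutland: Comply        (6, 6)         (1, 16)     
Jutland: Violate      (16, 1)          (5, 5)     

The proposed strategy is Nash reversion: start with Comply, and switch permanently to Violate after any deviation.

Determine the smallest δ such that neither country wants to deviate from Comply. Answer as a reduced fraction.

10/11

Cooperation forever yields 6 each period: 6/(1−δ).
Deviating yields 16 once, then 5 forever: 16 + 5δ/(1−δ).
No profitable deviation requires 6/(1−δ) ≥ 16 + 5δ/(1−δ).
Multiplying by (1−δ): 6 ≥ 16(1−δ) + 5δ = 16 − 11δ.
So 11δ ≥ 10, i.e. δ ≥ 10/11.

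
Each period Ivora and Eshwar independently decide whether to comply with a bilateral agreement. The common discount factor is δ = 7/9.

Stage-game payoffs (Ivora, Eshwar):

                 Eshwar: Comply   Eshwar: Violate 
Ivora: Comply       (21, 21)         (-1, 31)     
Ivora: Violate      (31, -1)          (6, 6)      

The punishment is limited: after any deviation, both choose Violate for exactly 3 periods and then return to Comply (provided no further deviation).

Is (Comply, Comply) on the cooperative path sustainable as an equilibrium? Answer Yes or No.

IC: δ+…+δ^3 ≥ (31−21)/(21−6) = 2/3.
At δ = 7/9: partial sum = 1.8532 ≥ 0.6667. Cooperation sustainable.

Yes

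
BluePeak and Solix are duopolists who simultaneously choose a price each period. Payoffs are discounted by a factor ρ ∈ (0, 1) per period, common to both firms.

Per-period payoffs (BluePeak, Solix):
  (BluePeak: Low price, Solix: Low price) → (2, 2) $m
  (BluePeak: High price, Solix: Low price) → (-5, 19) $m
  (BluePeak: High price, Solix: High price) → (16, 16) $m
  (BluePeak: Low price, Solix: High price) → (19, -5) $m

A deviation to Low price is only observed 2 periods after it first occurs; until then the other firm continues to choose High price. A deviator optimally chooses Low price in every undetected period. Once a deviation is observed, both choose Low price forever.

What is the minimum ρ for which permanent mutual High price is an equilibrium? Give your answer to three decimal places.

The best deviation is to choose Low price for all 2 undetected periods, earning 19 each, then 2 forever once detected.
Deviation value: 19(1−ρ^2)/(1−ρ) + 2ρ^2/(1−ρ); cooperation value: 16/(1−ρ).
IC: 16 ≥ 19(1−ρ^2) + 2ρ^2 = 19 − 17ρ^2.
So ρ^2 ≥ 3/17, giving ρ ≥ (3/17)^(1/2) ≈ 0.420.

0.420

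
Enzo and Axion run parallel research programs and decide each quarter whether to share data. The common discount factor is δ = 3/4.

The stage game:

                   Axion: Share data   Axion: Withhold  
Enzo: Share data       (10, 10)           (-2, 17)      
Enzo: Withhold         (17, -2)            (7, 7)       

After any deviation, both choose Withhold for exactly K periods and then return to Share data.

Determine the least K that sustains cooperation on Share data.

6

No profitable deviation requires (10−7)(δ+…+δ^K) ≥ 17−10, i.e. δ+…+δ^K ≥ 7/3 ≈ 2.3333.
With δ = 3/4, the partial sums are K=1: 0.7500, K=2: 1.3125, K=3: 1.7344, K=4: 2.0508, K=5: 2.2881, K=6: 2.4661.
K = 6 is the first length at which the sum reaches 2.3333.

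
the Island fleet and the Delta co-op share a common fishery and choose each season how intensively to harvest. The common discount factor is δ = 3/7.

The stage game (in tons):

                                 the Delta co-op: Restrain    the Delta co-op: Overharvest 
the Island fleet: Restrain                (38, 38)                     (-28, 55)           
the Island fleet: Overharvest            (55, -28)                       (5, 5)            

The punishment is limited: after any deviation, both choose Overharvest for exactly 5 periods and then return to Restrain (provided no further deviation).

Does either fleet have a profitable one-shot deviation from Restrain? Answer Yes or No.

IC: δ+…+δ^5 ≥ (55−38)/(38−5) = 17/33.
At δ = 3/7: partial sum = 0.7392 ≥ 0.5152. Cooperation sustainable.

No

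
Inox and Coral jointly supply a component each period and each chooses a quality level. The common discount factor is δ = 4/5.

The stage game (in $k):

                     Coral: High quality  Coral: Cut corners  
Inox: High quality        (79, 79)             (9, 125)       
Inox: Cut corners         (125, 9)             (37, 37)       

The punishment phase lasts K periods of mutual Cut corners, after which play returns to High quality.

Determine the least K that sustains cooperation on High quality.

2

Need Σ_{k=1}^{K} δ^k ≥ (125−79)/(79−37) = 1.0952 at δ = 4/5.
At K = 1 the sum is 0.8000 < 1.0952; at K = 2 it is 1.4400 ≥ 1.0952.
So the minimum punishment length is K = 2.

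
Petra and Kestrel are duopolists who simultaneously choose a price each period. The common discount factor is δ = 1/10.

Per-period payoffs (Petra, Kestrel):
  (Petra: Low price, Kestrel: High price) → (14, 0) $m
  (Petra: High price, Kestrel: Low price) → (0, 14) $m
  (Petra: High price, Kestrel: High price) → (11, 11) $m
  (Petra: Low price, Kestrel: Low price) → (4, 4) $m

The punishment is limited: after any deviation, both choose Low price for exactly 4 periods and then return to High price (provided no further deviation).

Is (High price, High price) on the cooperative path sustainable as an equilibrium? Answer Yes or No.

No

A one-shot deviation gives 14 now, then 4 for 4 periods, then back to 11.
Gain from deviating: (14−11) today; loss: (11−4) in each of the next 4 periods.
No-deviation condition: (11−4)(δ+…+δ^4) ≥ 14−11, i.e. δ+…+δ^4 ≥ 3/7.
At δ = 1/10: δ+…+δ^4 = 0.1111 < 0.4286.
So cooperation is not sustainable.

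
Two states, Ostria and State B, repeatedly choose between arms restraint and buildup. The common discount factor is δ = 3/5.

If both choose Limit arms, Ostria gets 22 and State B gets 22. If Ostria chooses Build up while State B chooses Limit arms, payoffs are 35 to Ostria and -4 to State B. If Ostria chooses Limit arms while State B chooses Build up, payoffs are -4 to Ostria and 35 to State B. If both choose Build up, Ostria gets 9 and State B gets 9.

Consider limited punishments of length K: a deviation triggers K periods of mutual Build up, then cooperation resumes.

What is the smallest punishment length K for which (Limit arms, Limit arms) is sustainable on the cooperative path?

IC: δ(1−δ^K)/(1−δ) ≥ (35−22)/(22−9) = 1.
With δ = 3/5: need 1 − δ^K ≥ 1·(1−3/5)/(3/5), i.e. δ^K ≤ 0.3333.
Since (3/5)^2 = 0.3600 and (3/5)^3 = 0.2160, the smallest such K is 3.

3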